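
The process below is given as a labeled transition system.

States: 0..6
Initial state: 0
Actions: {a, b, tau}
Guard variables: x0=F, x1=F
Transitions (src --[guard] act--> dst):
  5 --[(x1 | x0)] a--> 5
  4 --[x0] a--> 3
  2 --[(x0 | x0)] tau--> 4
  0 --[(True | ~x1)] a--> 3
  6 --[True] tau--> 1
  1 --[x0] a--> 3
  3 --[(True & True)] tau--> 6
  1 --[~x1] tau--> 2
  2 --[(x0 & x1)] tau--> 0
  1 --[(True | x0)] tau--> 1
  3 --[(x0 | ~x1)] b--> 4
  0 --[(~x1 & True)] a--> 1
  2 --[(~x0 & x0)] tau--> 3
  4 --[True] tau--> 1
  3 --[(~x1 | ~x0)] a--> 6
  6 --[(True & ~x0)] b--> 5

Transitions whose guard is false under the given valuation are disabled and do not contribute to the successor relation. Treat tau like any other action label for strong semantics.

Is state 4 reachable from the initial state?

Guard filter leaves 10 enabled edge(s).
Layer 0: {0}
Layer 1: {1,3}  total {0,1,3}
Layer 2: {2,4,6}  total {0,1,2,3,4,6}
Layer 3: {5}  total {0,1,2,3,4,5,6}
Reach set: {0,1,2,3,4,5,6}
Path to 4: a·b

Answer: REACHABLE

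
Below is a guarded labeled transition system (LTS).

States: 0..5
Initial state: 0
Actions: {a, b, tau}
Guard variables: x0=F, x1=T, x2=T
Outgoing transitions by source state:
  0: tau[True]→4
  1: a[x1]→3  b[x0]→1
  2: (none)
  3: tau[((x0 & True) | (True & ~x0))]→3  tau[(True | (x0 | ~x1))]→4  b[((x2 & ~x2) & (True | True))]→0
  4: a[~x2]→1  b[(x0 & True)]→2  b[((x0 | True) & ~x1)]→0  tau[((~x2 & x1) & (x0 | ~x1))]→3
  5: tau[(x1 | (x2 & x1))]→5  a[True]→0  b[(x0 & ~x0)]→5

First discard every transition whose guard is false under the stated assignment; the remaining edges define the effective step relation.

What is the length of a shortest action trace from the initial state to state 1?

Answer: UNREACHABLE

Trace:
Layered search for 1:
  depth 0: {0}
  depth 1: {4}
1 never appears.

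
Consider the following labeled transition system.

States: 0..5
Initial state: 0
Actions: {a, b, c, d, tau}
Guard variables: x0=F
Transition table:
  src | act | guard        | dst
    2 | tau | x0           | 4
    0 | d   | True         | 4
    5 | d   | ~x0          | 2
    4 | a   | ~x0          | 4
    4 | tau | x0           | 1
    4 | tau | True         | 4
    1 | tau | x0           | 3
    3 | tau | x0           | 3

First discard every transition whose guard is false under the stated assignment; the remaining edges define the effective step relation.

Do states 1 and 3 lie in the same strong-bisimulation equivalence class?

Answer: BISIMILAR

Working:
Refine partition for ~:
  π0 = {{0,1,2,3,4,5}}
  π1 = {{0,5},{1,2,3},{4}}
  π2 = {{0},{1,2,3},{4},{5}}
4 equivalence class(es) (converged in 3)
[1]={1,2,3}  [3]={1,2,3}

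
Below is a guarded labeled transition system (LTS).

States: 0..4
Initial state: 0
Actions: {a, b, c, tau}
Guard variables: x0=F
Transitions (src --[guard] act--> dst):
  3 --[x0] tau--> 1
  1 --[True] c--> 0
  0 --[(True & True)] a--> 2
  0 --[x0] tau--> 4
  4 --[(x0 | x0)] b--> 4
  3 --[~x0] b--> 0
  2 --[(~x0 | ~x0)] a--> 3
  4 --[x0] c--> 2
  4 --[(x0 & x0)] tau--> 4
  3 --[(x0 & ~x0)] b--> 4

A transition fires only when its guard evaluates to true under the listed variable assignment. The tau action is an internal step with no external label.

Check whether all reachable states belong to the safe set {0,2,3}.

Allowed set {0,2,3}
Reachable = {0,2,3}
  0: safe
  2: safe
  3: safe

Answer: INVARIANT HOLDS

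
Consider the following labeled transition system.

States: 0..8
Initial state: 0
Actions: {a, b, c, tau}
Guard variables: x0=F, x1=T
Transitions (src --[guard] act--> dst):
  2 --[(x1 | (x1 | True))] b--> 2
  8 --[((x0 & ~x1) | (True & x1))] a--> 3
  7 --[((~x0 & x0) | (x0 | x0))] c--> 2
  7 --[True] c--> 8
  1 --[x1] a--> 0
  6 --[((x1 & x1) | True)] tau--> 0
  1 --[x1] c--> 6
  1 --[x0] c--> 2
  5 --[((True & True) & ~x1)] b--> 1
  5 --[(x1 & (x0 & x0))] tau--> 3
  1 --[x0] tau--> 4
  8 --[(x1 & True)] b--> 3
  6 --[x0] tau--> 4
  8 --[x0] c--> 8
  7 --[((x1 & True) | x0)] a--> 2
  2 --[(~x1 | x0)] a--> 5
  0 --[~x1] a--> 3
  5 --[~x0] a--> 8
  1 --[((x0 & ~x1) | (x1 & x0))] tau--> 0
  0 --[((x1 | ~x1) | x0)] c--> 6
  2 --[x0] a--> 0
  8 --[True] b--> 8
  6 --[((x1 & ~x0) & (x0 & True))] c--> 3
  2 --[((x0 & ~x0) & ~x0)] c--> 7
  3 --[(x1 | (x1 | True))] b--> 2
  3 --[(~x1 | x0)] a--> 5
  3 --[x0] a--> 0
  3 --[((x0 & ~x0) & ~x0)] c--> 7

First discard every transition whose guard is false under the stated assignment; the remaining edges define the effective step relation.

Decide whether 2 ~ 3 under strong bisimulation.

Answer: BISIMILAR

Trace:
Bisimulation quotient by refinement:
  round 0: {{0,1,2,3,4,5,6,7,8}}
  round 1: {{0},{1,7},{2,3},{4},{5},{6},{8}}
  round 2: {{0},{1},{2,3},{4},{5},{6},{7},{8}}
Fixed point at round 3; 8 class(es).
class of 2: {2,3}; class of 3: {2,3}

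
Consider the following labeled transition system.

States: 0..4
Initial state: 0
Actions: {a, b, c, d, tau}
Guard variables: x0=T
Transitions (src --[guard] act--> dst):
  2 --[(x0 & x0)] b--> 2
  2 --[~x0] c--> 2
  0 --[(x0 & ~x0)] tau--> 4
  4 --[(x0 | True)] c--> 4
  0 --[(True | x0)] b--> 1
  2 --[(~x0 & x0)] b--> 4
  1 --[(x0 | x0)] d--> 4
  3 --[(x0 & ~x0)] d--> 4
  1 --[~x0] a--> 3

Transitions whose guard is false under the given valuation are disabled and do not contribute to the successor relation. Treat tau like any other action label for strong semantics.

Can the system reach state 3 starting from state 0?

4 transition(s) survive guard evaluation.
Layer 0: {0}
Layer 1: {1}  total {0,1}
Layer 2: {4}  total {0,1,4}
Reach set: {0,1,4}

Answer: UNREACHABLE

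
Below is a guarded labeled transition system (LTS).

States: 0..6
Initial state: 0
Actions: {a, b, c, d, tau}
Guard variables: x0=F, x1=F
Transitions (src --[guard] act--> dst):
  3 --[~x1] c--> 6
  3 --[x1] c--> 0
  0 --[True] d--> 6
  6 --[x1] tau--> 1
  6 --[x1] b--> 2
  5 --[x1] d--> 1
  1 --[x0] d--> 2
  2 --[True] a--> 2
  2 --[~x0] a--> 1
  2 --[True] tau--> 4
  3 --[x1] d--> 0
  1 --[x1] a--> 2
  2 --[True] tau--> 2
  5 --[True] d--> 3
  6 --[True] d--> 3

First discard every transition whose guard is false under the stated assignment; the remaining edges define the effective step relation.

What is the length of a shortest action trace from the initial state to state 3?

BFS to 3:
  Layer 0: {0}
  Layer 1: {6}
  Layer 2: {3}
3 enters at depth 2; path d·d

Answer: 2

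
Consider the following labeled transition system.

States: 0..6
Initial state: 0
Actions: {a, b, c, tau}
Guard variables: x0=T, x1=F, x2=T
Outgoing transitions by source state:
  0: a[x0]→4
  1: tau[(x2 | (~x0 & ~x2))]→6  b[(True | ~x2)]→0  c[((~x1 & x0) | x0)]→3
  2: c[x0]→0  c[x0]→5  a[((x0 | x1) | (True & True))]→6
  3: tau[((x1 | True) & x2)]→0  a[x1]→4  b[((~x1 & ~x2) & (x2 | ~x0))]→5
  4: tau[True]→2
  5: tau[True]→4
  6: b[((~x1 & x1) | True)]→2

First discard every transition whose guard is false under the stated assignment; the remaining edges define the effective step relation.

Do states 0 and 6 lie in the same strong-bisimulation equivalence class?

Compute ~ classes (split until stable):
  π0 = {{0,1,2,3,4,5,6}}
  π1 = {{0},{1},{2},{3,4,5},{6}}
  π2 = {{0},{1},{2},{3},{4},{5},{6}}
7 equivalence class(es) (converged in 3)
[0]={0}  [6]={6}

Answer: NOT BISIMILAR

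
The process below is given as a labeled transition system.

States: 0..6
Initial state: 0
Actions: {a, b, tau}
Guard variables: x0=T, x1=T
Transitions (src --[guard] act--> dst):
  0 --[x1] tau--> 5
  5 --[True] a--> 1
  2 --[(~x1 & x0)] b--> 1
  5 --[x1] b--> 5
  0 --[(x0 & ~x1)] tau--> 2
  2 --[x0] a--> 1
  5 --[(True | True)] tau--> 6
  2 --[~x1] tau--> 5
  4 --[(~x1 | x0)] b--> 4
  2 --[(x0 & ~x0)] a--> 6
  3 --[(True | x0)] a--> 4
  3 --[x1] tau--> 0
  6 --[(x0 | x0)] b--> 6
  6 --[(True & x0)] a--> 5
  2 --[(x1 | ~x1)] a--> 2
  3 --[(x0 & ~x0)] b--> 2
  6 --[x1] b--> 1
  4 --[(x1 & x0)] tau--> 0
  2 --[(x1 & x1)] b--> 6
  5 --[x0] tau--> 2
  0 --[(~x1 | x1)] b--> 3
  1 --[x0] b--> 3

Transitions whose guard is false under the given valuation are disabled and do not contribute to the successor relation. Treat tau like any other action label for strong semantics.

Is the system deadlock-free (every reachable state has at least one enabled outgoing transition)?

Answer: DEADLOCK-FREE

Working:
R = {0,1,2,3,4,5,6}
  0: b→3  tau→5  [2 exit(s)]
  1: b→3  [1 exit(s)]
  2: a→1  a→2  b→6  [3 exit(s)]
  3: a→4  tau→0  [2 exit(s)]
  4: b→4  tau→0  [2 exit(s)]
  5: a→1  b→5  tau→2  tau→6  [4 exit(s)]
  6: a→5  b→1  b→6  [3 exit(s)]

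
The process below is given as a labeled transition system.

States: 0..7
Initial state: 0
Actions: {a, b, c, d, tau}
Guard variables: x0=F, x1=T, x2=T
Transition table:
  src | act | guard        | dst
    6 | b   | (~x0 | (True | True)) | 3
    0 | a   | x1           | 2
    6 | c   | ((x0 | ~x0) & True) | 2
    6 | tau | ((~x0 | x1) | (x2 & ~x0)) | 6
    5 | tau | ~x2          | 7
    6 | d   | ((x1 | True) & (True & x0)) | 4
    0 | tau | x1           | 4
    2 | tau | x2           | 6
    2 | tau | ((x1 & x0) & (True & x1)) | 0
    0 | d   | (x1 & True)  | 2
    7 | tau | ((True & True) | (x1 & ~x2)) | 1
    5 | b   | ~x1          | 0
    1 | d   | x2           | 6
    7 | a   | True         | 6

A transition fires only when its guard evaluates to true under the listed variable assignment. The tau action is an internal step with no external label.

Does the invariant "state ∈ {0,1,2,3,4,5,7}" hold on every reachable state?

Answer: INVARIANT VIOLATED at state 6

Analysis:
Allowed set {0,1,2,3,4,5,7}
Reachable = {0,2,3,4,6}
  0: ok
  2: ok
  3: ok
  4: ok
  6: VIOLATES
witness against invariant: a·tau → 6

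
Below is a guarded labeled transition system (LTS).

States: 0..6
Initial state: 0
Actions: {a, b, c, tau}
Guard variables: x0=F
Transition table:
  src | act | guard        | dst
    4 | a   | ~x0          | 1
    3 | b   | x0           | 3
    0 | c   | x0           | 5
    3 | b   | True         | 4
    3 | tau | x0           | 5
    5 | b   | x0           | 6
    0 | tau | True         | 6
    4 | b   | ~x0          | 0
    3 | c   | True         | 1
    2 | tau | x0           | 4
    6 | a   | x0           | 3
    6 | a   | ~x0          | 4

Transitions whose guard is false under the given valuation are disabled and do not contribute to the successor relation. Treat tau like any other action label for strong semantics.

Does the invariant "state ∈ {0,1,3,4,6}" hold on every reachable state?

Answer: INVARIANT HOLDS

Trace:
Allowed set {0,1,3,4,6}
Reach set: {0,1,4,6}
  0: ✓
  1: ✓
  4: ✓
  6: ✓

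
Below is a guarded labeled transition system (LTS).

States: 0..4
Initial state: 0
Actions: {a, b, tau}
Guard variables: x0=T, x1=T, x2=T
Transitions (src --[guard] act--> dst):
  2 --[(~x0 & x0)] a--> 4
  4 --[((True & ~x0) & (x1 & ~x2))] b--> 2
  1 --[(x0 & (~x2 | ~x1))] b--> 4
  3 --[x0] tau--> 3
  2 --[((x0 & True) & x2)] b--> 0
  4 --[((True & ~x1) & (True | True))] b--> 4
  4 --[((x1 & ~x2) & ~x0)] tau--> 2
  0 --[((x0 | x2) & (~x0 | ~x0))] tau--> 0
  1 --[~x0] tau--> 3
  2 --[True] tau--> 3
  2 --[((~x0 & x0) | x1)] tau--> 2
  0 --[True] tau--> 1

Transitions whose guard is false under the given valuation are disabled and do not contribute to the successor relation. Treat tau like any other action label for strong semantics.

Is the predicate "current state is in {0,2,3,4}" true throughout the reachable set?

Answer: INVARIANT VIOLATED at state 1

Analysis:
Safe = {0,2,3,4}
Reach set: {0,1}
  0: safe
  1: outside
witness against invariant: tau → 1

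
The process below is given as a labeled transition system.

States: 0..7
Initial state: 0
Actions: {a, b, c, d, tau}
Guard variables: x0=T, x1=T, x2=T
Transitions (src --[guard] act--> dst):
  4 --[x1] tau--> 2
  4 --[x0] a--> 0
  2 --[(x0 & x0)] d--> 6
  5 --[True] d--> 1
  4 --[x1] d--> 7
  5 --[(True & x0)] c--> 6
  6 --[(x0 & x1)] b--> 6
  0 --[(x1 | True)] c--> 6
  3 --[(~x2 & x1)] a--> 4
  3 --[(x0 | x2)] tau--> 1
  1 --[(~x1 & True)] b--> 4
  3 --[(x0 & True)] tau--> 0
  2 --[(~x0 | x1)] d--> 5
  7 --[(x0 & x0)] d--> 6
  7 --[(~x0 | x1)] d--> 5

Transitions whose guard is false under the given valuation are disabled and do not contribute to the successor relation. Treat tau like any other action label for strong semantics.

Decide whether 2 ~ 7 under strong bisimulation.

Bisimulation quotient by refinement:
  round 0: {{0,1,2,3,4,5,6,7}}
  round 1: {{0},{1},{2,7},{3},{4},{5},{6}}
7 equivalence class(es) (converged in 2)
class of 2: {2,7}; class of 7: {2,7}

Answer: BISIMILAR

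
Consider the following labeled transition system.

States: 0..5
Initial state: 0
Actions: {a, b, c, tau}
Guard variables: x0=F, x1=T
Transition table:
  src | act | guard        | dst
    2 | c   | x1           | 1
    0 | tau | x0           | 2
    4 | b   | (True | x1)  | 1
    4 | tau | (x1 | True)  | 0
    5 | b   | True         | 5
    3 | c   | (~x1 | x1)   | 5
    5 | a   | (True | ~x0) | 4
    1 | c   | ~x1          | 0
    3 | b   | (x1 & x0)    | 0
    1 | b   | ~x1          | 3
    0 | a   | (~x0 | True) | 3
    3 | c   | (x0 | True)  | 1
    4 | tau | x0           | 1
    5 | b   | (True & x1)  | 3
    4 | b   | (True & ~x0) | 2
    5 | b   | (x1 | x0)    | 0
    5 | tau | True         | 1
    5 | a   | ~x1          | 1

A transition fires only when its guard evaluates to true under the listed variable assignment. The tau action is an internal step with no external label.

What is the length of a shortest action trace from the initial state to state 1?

Answer: 2

Working:
Breadth-first toward 1:
  depth 0: {0}
  depth 1: {3}
  depth 2: {1,5}
first hit 1 at d=2 via a·c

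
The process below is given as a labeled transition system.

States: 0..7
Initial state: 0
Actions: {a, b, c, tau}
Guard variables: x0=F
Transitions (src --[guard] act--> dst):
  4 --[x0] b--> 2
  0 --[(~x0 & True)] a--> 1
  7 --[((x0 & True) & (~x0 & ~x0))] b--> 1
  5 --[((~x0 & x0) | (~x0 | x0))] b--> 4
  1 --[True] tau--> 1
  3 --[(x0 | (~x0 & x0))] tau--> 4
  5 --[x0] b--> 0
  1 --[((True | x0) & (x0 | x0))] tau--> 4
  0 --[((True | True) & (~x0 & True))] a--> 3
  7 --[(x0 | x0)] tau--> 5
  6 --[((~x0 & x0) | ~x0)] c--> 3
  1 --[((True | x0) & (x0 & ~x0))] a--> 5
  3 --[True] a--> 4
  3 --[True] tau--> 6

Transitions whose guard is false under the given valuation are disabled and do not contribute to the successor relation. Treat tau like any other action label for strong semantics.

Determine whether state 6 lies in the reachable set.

Answer: REACHABLE

Trace:
7 transition(s) survive guard evaluation.
depth 0: {0}
depth 1: {1,3}  cumulative {0,1,3}
depth 2: {4,6}  cumulative {0,1,3,4,6}
R = {0,1,3,4,6}
trace reaching 6: a·tau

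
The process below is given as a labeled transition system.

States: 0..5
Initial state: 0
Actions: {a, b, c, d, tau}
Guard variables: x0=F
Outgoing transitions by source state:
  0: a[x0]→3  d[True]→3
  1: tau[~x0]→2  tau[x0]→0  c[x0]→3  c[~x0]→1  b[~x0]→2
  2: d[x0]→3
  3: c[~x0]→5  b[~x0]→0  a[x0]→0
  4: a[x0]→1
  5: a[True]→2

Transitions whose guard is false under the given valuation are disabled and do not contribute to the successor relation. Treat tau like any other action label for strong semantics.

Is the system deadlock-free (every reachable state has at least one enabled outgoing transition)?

Reach set: {0,2,3,5}
  0: d→3  [1 exit(s)]
  2: ∅  [no exit]
  3: b→0  c→5  [2 exit(s)]
  5: a→2  [1 exit(s)]
trace reaching 2: d·c·a

Answer: DEADLOCK at state 2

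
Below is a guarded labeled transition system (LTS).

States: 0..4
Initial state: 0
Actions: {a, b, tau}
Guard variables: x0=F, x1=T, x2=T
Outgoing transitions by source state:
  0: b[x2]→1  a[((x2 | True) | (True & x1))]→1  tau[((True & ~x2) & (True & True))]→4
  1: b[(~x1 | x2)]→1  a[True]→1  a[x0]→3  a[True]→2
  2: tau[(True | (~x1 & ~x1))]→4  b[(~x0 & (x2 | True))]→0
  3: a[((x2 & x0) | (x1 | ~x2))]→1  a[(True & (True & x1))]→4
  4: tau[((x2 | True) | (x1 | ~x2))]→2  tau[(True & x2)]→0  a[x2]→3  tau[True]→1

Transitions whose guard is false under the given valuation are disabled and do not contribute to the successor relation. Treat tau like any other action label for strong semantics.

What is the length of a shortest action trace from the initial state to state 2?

Answer: 2

Trace:
BFS to 2:
  depth 0: {0}
  depth 1: {1}
  depth 2: {2}
2 enters at depth 2; path a·a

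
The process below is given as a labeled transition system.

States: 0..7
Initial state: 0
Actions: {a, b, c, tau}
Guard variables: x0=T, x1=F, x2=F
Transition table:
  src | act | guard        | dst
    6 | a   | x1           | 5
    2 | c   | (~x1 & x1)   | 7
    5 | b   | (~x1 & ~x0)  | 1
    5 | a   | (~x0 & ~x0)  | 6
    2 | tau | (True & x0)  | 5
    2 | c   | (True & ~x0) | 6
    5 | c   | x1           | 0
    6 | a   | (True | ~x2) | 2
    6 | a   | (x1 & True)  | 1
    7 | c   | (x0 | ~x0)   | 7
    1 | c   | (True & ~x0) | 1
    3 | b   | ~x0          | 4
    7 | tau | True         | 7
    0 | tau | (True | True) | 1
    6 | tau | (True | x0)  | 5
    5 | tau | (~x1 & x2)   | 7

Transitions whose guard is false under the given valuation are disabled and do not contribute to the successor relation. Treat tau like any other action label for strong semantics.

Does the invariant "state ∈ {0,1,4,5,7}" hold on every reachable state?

Answer: INVARIANT HOLDS

Trace:
Safe = {0,1,4,5,7}
Reach set: {0,1}
  0: ✓
  1: ✓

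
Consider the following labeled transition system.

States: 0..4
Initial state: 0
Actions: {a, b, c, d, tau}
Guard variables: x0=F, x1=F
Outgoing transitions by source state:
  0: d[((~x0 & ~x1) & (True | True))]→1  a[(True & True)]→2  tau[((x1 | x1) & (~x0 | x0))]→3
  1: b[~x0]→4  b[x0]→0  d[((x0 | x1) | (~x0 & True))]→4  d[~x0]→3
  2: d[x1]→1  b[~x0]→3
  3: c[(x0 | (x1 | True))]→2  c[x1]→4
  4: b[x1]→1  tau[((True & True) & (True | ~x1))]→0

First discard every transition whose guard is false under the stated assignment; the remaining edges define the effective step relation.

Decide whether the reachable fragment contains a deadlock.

Reach set: {0,1,2,3,4}
  0: a→2  d→1  [2 exit(s)]
  1: b→4  d→3  d→4  [3 exit(s)]
  2: b→3  [1 exit(s)]
  3: c→2  [1 exit(s)]
  4: tau→0  [1 exit(s)]

Answer: DEADLOCK-FREE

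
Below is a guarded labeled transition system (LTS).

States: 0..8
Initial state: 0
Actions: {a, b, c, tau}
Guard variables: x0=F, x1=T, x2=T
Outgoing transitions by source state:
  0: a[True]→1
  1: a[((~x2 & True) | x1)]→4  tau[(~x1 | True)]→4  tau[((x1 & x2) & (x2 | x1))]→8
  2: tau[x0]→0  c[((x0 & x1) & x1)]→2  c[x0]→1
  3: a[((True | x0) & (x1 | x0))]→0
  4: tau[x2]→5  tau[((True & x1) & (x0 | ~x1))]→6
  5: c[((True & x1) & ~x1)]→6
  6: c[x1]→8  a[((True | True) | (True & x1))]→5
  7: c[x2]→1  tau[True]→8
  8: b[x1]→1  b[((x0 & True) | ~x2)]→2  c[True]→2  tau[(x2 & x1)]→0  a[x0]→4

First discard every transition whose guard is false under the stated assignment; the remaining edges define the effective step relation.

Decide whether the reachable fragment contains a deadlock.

Answer: DEADLOCK at state 2

Trace:
R = {0,1,2,4,5,8}
  0: a→1  [deg 1]
  1: a→4  tau→4  tau→8  [deg 3]
  2: ∅  [no exit]
  4: tau→5  [deg 1]
  5: ∅  [no exit]
  8: b→1  c→2  tau→0  [deg 3]
Path to 2: a·tau·c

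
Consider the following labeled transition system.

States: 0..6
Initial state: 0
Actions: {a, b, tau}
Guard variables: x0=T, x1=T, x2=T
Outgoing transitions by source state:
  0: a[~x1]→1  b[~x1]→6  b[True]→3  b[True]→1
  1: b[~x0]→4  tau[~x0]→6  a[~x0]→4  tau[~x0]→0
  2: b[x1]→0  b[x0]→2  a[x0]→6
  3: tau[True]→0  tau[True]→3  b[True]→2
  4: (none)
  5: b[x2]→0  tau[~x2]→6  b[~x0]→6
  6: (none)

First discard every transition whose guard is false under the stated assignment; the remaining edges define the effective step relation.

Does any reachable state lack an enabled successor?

Answer: DEADLOCK at state 1

Working:
R = {0,1,2,3,6}
  0: b→1  b→3  [deg 2]
  1: ∅  [no exit]
  2: a→6  b→0  b→2  [deg 3]
  3: b→2  tau→0  tau→3  [deg 3]
  6: ∅  [no exit]
witness 1: b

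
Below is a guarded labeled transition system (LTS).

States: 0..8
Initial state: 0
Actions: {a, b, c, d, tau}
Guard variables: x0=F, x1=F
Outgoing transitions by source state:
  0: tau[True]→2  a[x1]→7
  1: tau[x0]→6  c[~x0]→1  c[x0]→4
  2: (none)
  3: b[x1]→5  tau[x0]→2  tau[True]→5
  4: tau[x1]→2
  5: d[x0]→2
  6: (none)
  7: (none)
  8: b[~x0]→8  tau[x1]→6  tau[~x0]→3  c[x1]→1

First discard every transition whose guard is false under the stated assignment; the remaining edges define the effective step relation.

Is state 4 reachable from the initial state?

Answer: UNREACHABLE

Working:
After dropping false guards: 5 live edges.
Layer 0: {0}
Layer 1: {2}  total {0,2}
R = {0,2}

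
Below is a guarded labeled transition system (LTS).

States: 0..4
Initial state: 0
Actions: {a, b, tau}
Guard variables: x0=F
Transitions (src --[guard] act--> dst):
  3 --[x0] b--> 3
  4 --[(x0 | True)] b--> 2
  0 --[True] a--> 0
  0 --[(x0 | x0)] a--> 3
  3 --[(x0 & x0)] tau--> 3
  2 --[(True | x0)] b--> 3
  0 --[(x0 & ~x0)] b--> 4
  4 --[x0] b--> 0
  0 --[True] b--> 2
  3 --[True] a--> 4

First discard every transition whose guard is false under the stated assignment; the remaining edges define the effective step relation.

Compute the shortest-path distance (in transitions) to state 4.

Layered search for 4:
  L0 = {0}
  L1 = {2}
  L2 = {3}
  L3 = {4}
4 enters at depth 3; path b·b·a

Answer: 3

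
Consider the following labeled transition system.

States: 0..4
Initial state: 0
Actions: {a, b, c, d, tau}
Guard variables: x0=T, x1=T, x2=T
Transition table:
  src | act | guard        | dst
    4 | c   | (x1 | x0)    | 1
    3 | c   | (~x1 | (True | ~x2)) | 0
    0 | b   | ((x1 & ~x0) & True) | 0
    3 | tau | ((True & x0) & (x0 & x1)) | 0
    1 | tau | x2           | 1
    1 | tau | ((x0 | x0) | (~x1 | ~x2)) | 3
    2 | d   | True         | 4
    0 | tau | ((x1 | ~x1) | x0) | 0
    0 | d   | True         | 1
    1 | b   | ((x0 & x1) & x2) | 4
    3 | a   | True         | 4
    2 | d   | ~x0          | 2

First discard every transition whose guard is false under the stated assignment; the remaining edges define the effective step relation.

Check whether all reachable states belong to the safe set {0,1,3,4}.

Safe = {0,1,3,4}
R = {0,1,3,4}
  0: ok
  1: ok
  3: ok
  4: ok

Answer: INVARIANT HOLDS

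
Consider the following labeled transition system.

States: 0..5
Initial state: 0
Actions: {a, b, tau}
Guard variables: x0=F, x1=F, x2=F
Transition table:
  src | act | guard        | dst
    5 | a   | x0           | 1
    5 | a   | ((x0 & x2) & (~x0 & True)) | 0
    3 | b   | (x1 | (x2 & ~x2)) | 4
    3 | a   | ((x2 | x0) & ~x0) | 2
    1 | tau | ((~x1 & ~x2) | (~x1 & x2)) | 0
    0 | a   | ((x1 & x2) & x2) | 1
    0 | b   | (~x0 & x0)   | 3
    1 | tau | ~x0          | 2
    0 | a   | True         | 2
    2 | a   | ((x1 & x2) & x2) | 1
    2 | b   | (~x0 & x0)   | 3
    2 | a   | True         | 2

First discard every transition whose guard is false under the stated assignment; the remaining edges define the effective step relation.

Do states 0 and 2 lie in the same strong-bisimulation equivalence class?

Answer: BISIMILAR

Working:
Compute ~ classes (split until stable):
  P[0] = {{0,1,2,3,4,5}}
  P[1] = {{0,2},{1},{3,4,5}}
Fixed point at round 2; 3 class(es).
0∈{0,2}, 2∈{0,2}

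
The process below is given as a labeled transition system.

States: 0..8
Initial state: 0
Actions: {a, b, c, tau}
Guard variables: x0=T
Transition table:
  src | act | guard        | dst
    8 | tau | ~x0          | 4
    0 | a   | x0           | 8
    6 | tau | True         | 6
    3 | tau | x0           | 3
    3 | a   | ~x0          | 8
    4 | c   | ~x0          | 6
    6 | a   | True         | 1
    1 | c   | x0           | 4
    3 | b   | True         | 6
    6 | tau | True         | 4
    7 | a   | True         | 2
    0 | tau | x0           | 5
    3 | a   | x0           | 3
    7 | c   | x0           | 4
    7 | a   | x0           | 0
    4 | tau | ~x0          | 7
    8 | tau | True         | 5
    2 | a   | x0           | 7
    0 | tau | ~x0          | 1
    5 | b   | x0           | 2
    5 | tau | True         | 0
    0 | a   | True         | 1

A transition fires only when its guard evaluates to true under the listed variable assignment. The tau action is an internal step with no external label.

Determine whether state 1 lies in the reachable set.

Guard filter leaves 17 enabled edge(s).
depth 0: {0}
depth 1: {1,5,8}  total {0,1,5,8}
depth 2: {2,4}  total {0,1,2,4,5,8}
depth 3: {7}  total {0,1,2,4,5,7,8}
Reach set: {0,1,2,4,5,7,8}
witness 1: a

Answer: REACHABLE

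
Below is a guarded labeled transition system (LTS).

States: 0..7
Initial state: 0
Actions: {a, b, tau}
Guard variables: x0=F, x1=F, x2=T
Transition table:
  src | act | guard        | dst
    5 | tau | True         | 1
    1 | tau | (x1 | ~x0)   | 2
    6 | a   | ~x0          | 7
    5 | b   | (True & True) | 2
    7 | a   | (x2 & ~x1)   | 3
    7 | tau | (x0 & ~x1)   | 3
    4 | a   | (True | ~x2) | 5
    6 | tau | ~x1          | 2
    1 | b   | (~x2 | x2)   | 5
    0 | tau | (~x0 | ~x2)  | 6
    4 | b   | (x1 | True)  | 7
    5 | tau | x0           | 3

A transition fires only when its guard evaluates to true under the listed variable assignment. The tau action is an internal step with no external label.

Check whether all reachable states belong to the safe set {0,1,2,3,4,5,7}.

Answer: INVARIANT VIOLATED at state 6

Trace:
Allowed set {0,1,2,3,4,5,7}
Reachable = {0,2,3,6,7}
  0: ok
  2: ok
  3: ok
  6: ✗ unsafe
  7: ok
reach 6 via tau — violates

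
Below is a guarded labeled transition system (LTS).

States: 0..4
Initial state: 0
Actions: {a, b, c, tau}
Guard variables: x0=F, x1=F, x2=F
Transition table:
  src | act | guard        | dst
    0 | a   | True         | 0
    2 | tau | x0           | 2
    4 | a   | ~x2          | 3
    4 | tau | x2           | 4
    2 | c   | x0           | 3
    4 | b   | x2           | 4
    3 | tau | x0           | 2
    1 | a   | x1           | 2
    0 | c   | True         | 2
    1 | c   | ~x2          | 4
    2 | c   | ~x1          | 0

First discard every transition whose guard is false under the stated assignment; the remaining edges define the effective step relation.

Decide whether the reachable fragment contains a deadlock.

Answer: DEADLOCK-FREE

Trace:
Reachable = {0,2}
  0: a→0  c→2  [2 out]
  2: c→0  [1 out]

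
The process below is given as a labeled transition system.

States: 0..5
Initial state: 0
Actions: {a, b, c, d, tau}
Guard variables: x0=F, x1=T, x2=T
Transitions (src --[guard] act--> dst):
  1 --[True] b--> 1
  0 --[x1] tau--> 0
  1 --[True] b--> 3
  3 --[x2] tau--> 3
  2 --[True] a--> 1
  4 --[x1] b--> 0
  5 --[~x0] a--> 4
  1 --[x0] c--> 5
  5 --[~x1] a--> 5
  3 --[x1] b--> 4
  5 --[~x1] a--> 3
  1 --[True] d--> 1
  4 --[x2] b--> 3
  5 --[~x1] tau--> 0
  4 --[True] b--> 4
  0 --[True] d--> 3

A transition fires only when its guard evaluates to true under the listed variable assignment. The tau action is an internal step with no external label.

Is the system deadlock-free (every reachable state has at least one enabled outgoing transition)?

Reachable = {0,3,4}
  0: d→3  tau→0  [2 exit(s)]
  3: b→4  tau→3  [2 exit(s)]
  4: b→0  b→3  b→4  [3 exit(s)]

Answer: DEADLOCK-FREE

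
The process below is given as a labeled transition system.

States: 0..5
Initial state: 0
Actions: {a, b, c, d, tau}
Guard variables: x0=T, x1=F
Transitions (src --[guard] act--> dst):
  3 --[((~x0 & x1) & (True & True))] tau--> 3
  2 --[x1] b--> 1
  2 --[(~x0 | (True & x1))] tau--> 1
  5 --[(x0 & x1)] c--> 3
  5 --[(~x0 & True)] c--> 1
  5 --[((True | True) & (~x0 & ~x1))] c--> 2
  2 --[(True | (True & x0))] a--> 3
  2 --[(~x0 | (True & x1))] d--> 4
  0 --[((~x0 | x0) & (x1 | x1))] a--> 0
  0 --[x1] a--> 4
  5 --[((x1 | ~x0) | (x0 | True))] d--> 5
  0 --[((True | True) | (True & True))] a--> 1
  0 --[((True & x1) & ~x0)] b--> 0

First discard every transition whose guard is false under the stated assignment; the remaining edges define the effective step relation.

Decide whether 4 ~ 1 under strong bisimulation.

Answer: BISIMILAR

Analysis:
Compute ~ classes (split until stable):
  π0 = {{0,1,2,3,4,5}}
  π1 = {{0,2},{1,3,4},{5}}
Fixed point at round 2; 3 class(es).
4∈{1,3,4}, 1∈{1,3,4}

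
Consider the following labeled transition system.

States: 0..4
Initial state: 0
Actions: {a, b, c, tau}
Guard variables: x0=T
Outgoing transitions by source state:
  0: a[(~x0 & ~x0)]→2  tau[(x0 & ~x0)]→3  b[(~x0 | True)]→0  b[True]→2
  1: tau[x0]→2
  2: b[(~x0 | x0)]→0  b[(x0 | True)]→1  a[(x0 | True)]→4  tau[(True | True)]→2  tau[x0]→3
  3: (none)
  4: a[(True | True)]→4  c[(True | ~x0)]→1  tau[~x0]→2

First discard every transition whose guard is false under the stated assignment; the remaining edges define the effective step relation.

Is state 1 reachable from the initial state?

Answer: REACHABLE

Analysis:
After dropping false guards: 10 live edges.
depth 0: {0}
depth 1: {2}  total {0,2}
depth 2: {1,3,4}  total {0,1,2,3,4}
Reachable = {0,1,2,3,4}
trace reaching 1: b·b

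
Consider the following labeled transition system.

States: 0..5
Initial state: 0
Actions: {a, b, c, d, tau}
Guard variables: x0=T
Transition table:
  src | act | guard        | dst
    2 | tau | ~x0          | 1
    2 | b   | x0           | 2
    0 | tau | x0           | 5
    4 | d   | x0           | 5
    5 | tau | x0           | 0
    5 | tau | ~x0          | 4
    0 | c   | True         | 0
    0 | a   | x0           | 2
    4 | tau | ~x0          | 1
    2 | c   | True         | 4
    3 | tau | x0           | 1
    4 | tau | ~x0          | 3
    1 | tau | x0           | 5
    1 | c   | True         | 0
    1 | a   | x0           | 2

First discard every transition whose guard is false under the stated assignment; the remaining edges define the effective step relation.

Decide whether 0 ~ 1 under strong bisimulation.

Refine partition for ~:
  round 0: {{0,1,2,3,4,5}}
  round 1: {{0,1},{2},{3,5},{4}}
4 equivalence class(es) (converged in 2)
[0]={0,1}  [1]={0,1}

Answer: BISIMILAR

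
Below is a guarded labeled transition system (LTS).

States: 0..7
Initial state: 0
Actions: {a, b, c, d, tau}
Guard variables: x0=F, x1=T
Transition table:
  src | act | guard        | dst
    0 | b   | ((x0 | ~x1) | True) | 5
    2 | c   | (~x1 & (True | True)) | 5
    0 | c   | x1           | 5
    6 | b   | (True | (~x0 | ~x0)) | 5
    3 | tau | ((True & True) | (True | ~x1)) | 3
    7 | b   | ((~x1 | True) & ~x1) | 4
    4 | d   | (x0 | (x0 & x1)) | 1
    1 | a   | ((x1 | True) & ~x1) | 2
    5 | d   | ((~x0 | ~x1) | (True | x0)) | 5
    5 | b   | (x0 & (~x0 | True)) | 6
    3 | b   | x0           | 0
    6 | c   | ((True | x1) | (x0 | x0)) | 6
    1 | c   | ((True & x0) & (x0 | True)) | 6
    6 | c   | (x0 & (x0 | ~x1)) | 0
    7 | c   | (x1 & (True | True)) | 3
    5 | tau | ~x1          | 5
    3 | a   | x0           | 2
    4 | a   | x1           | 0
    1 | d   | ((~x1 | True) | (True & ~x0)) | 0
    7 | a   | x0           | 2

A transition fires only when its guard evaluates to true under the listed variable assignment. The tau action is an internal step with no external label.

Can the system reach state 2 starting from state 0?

Guard filter leaves 9 enabled edge(s).
L0 = {0}
L1 = {5}  cumulative {0,5}
R = {0,5}

Answer: UNREACHABLE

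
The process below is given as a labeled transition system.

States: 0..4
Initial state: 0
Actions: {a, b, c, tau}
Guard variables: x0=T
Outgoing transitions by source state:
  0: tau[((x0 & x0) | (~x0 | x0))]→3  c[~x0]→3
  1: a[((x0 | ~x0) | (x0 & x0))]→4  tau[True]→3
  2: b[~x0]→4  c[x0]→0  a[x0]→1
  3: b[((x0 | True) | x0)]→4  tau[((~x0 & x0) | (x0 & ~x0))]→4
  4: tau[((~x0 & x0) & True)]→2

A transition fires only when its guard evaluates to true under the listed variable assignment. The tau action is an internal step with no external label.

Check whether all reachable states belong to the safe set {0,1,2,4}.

Answer: INVARIANT VIOLATED at state 3

Trace:
Inv-set: {0,1,2,4}
Reachable = {0,3,4}
  0: ok
  3: VIOLATES
  4: ok
reach 3 via tau — violates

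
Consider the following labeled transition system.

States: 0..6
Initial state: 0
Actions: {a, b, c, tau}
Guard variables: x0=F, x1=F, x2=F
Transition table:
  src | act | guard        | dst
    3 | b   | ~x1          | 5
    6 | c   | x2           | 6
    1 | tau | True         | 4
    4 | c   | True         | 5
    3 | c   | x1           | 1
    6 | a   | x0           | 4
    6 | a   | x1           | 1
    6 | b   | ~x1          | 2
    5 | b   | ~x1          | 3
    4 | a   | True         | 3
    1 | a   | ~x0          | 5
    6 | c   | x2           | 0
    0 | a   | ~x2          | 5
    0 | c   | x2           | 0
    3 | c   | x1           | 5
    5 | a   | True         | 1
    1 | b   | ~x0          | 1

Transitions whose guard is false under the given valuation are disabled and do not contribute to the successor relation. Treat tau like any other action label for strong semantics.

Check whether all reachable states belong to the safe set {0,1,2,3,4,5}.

Safe = {0,1,2,3,4,5}
Reachable = {0,1,3,4,5}
  0: ok
  1: ok
  3: ok
  4: ok
  5: ok

Answer: INVARIANT HOLDS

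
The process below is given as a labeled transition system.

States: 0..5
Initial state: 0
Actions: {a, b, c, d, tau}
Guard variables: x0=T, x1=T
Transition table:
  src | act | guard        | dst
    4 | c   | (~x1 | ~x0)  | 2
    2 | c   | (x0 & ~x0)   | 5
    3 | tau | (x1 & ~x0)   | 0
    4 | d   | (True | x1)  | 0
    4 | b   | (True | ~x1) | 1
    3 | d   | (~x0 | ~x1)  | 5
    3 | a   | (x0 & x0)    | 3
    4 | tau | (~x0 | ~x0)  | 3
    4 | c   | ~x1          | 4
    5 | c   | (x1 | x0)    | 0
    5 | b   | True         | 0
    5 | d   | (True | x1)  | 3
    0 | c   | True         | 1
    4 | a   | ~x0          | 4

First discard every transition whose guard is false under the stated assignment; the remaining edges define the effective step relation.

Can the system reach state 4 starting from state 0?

After dropping false guards: 7 live edges.
Layer 0: {0}
Layer 1: {1}  now seen {0,1}
Reach set: {0,1}

Answer: UNREACHABLE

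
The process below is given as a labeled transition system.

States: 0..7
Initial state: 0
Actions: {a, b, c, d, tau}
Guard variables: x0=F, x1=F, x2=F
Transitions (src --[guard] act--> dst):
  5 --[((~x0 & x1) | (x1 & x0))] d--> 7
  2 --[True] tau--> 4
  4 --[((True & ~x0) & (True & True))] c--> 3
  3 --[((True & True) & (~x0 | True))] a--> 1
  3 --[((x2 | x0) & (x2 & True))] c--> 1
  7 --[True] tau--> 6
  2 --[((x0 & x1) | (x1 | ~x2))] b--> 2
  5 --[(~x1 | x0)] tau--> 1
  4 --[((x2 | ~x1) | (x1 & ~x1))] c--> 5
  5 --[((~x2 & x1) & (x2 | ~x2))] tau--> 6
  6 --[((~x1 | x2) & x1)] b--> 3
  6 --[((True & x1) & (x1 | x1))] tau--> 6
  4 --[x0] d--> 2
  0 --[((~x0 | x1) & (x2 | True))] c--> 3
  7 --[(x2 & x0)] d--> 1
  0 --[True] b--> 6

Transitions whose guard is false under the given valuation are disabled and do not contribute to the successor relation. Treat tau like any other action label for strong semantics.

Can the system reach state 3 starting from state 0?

9 transition(s) survive guard evaluation.
L0 = {0}
L1 = {3,6}  total {0,3,6}
L2 = {1}  total {0,1,3,6}
Reachable = {0,1,3,6}
trace reaching 3: c

Answer: REACHABLE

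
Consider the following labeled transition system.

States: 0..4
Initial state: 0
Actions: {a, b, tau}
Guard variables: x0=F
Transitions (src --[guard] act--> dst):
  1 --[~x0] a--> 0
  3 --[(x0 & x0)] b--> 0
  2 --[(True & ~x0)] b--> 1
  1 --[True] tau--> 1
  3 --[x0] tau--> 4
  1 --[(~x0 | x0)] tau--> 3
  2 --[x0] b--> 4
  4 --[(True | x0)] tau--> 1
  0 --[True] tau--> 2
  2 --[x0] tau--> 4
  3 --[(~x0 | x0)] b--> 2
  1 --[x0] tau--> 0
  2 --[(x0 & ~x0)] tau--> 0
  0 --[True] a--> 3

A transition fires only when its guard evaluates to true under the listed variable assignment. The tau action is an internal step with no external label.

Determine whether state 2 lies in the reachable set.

Answer: REACHABLE

Working:
After dropping false guards: 8 live edges.
depth 0: {0}
depth 1: {2,3}  total {0,2,3}
depth 2: {1}  total {0,1,2,3}
Reachable = {0,1,2,3}
Path to 2: tau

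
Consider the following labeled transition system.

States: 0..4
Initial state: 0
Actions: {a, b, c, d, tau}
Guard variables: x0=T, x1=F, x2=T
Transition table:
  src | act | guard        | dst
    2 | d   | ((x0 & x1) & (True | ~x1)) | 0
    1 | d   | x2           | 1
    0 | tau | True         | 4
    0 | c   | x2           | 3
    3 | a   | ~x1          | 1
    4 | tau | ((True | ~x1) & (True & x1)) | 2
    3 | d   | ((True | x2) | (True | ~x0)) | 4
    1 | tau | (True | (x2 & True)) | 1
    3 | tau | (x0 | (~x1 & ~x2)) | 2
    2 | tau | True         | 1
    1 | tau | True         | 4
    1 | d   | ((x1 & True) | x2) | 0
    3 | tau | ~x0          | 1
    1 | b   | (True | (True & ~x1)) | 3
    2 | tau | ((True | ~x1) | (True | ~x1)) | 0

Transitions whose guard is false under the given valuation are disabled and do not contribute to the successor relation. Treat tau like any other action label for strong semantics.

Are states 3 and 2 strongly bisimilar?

Answer: NOT BISIMILAR

Analysis:
Compute ~ classes (split until stable):
  P[0] = {{0,1,2,3,4}}
  P[1] = {{0},{1},{2},{3},{4}}
5 equivalence class(es) (converged in 2)
[3]={3}  [2]={2}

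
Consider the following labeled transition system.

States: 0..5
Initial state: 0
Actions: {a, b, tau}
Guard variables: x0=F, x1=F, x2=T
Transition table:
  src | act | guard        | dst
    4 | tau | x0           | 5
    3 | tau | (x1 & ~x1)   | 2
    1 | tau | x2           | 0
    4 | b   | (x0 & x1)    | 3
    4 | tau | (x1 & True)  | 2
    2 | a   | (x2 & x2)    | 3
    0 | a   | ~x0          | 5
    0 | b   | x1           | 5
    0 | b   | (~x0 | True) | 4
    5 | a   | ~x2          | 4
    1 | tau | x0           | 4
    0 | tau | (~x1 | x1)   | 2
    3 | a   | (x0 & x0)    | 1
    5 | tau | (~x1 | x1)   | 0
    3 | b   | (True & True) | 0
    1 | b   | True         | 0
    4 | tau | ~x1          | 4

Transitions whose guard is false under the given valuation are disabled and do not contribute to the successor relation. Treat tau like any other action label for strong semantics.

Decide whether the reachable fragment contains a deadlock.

Answer: DEADLOCK-FREE

Analysis:
Reachable = {0,2,3,4,5}
  0: a→5  b→4  tau→2  [3 exit(s)]
  2: a→3  [1 exit(s)]
  3: b→0  [1 exit(s)]
  4: tau→4  [1 exit(s)]
  5: tau→0  [1 exit(s)]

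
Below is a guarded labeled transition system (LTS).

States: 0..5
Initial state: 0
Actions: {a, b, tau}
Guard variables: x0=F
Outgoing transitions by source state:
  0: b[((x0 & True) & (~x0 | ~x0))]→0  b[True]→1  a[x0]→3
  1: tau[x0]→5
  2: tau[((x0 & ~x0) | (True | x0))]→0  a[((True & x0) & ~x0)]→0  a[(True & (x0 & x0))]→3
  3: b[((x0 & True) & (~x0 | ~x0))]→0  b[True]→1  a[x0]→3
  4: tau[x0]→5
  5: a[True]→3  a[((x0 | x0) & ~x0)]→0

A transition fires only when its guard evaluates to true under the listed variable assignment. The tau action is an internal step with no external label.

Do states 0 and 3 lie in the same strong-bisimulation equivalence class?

Refine partition for ~:
  π0 = {{0,1,2,3,4,5}}
  π1 = {{0,3},{1,4},{2},{5}}
Fixed point at round 2; 4 class(es).
[0]={0,3}  [3]={0,3}

Answer: BISIMILAR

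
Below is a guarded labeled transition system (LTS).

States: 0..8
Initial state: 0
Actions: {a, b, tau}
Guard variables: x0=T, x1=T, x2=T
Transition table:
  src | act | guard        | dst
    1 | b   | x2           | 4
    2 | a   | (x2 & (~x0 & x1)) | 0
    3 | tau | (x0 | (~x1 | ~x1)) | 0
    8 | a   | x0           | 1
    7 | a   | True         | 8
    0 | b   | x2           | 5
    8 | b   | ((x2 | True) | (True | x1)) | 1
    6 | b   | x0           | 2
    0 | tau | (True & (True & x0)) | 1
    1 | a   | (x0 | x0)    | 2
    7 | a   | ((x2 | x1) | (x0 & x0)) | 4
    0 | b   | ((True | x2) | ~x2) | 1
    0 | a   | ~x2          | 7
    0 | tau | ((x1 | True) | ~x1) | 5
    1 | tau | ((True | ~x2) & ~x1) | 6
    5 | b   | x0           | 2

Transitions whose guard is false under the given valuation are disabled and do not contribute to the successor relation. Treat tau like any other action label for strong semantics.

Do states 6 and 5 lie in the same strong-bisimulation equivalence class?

Answer: BISIMILAR

Working:
Bisimulation quotient by refinement:
  round 0: {{0,1,2,3,4,5,6,7,8}}
  round 1: {{0},{1,8},{2,4},{3},{5,6},{7}}
  round 2: {{0},{1},{2,4},{3},{5,6},{7},{8}}
stable after 3 split(s): 7 block(s)
6∈{5,6}, 5∈{5,6}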